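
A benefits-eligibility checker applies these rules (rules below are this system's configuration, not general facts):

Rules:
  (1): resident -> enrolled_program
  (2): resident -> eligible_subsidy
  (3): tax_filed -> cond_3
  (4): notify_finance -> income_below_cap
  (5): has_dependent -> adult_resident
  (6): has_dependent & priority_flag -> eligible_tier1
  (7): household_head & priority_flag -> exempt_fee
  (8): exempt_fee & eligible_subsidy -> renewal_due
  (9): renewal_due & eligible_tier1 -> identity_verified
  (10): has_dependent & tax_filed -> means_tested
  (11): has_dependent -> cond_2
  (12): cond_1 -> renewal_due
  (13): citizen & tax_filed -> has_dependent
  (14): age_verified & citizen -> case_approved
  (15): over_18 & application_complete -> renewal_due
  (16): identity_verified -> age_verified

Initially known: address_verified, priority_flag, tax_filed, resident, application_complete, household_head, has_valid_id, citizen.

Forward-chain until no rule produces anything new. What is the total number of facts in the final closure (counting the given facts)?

Round 1 fires (1), (2), (3), (7), (13), giving enrolled_program, eligible_subsidy, cond_3, exempt_fee, has_dependent.
Round 2 fires (5), (6), (8), (10), (11), giving adult_resident, eligible_tier1, renewal_due, means_tested, cond_2.
Round 3 fires (9), giving identity_verified.
Round 4 fires (16), giving age_verified.
Round 5 fires (14), giving case_approved.
Closure: {address_verified, adult_resident, age_verified, application_complete, case_approved, citizen, cond_2, cond_3, eligible_subsidy, eligible_tier1, enrolled_program, exempt_fee, has_dependent, has_valid_id, household_head, identity_verified, means_tested, priority_flag, renewal_due, resident, tax_filed} — 21 facts.

21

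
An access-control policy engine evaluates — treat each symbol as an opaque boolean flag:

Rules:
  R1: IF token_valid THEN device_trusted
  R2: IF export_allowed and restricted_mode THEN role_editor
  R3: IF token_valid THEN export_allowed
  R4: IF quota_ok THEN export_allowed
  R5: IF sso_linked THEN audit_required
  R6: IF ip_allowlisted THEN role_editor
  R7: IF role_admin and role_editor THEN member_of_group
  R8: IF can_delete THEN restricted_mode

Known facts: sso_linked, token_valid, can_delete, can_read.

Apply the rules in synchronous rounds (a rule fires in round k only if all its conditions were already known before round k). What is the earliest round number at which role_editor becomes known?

Round 1 — R1, R3, R5, R8, derive device_trusted, export_allowed, audit_required, restricted_mode.
Round 2 — R2, derive role_editor.
role_editor first appears in round 2.

2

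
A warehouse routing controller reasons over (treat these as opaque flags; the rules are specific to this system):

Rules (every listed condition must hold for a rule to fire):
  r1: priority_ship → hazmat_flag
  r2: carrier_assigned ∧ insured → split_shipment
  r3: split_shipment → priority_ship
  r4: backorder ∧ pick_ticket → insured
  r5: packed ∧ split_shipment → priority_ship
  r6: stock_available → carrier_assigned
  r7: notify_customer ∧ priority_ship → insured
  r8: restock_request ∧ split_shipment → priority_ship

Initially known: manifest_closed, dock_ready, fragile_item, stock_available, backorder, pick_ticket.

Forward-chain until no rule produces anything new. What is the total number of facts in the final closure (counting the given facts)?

Round 1: r4 [backorder ∧ pick_ticket → insured]; r6 [stock_available → carrier_assigned]. Adds insured, carrier_assigned.
Round 2: r2 [carrier_assigned ∧ insured → split_shipment]. Adds split_shipment.
Round 3: r3 [split_shipment → priority_ship]. Adds priority_ship.
Round 4: r1 [priority_ship → hazmat_flag]. Adds hazmat_flag.
Closure: {backorder, carrier_assigned, dock_ready, fragile_item, hazmat_flag, insured, manifest_closed, pick_ticket, priority_ship, split_shipment, stock_available} — 11 facts.

11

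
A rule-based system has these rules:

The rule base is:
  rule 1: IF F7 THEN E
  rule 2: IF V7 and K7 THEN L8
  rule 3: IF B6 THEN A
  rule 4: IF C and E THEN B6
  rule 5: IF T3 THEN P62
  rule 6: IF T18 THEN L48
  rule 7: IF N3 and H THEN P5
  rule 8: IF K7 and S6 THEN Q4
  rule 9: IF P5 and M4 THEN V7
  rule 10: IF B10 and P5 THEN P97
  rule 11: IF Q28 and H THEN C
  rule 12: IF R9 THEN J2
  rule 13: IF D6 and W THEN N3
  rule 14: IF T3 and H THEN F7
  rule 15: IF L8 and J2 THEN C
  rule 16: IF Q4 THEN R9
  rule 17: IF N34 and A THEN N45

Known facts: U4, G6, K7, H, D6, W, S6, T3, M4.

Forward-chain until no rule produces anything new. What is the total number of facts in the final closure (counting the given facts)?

22

Round 1: rule 5 [IF T3 THEN P62]; rule 8 [IF K7 and S6 THEN Q4]; rule 13 [IF D6 and W THEN N3]; rule 14 [IF T3 and H THEN F7]. New: P62, Q4, N3, F7.
Round 2: rule 1 [IF F7 THEN E]; rule 7 [IF N3 and H THEN P5]; rule 16 [IF Q4 THEN R9]. New: E, P5, R9.
Round 3: rule 9 [IF P5 and M4 THEN V7]; rule 12 [IF R9 THEN J2]. New: V7, J2.
Round 4: rule 2 [IF V7 and K7 THEN L8]. New: L8.
Round 5: rule 15 [IF L8 and J2 THEN C]. New: C.
Round 6: rule 4 [IF C and E THEN B6]. New: B6.
Round 7: rule 3 [IF B6 THEN A]. New: A.
Closure: {A, B6, C, D6, E, F7, G6, H, J2, K7, L8, M4, N3, P5, P62, Q4, R9, S6, T3, U4, V7, W} — 22 facts.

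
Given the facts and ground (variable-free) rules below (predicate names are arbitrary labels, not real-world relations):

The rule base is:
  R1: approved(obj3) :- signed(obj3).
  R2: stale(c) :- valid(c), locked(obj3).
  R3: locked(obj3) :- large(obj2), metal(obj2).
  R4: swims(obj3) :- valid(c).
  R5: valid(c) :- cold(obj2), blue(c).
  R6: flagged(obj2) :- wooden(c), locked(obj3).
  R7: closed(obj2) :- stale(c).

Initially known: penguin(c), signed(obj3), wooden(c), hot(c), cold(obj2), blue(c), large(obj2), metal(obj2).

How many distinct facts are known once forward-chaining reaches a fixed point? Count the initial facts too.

15

[1] R1 [approved(obj3) :- signed(obj3).]; R3 [locked(obj3) :- large(obj2), metal(obj2).]; R5 [valid(c) :- cold(obj2), blue(c).]. ⇒ new: approved(obj3), locked(obj3), valid(c).
[2] R2 [stale(c) :- valid(c), locked(obj3).]; R4 [swims(obj3) :- valid(c).]; R6 [flagged(obj2) :- wooden(c), locked(obj3).]. ⇒ new: stale(c), swims(obj3), flagged(obj2).
[3] R7 [closed(obj2) :- stale(c).]. ⇒ new: closed(obj2).
Closure: {approved(obj3), blue(c), closed(obj2), cold(obj2), flagged(obj2), hot(c), large(obj2), locked(obj3), metal(obj2), penguin(c), signed(obj3), stale(c), swims(obj3), valid(c), wooden(c)} — 15 facts.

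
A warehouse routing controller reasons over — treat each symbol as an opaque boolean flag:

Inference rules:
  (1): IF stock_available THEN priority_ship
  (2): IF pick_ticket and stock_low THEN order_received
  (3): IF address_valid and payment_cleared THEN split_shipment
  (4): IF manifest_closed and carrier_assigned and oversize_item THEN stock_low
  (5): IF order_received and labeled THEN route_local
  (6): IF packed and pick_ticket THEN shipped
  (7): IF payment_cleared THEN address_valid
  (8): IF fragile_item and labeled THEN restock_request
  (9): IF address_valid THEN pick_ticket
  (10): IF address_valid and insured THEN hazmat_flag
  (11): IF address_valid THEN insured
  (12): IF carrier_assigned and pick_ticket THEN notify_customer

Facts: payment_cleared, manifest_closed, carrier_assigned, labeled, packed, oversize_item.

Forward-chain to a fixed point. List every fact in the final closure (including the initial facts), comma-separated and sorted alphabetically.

address_valid, carrier_assigned, hazmat_flag, insured, labeled, manifest_closed, notify_customer, order_received, oversize_item, packed, payment_cleared, pick_ticket, route_local, shipped, split_shipment, stock_low

Round 1: (4) [IF manifest_closed and carrier_assigned and oversize_item THEN stock_low]; (7) [IF payment_cleared THEN address_valid]. Adds stock_low, address_valid.
Round 2: (3) [IF address_valid and payment_cleared THEN split_shipment]; (9) [IF address_valid THEN pick_ticket]; (11) [IF address_valid THEN insured]. Adds split_shipment, pick_ticket, insured.
Round 3: (2) [IF pick_ticket and stock_low THEN order_received]; (6) [IF packed and pick_ticket THEN shipped]; (10) [IF address_valid and insured THEN hazmat_flag]; (12) [IF carrier_assigned and pick_ticket THEN notify_customer]. Adds order_received, shipped, hazmat_flag, notify_customer.
Round 4: (5) [IF order_received and labeled THEN route_local]. Adds route_local.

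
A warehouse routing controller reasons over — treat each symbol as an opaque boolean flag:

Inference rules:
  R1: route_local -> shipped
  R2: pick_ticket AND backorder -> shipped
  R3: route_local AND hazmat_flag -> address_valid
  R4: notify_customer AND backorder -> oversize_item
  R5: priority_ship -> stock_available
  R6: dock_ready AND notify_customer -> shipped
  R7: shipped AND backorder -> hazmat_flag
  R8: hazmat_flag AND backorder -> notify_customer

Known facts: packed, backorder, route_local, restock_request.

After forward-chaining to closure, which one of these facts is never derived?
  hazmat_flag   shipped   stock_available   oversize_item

Round 1 — R1, derive shipped.
Round 2 — R7, derive hazmat_flag.
Round 3 — R3, R8, derive address_valid, notify_customer.
Round 4 — R4, derive oversize_item.
Derived: oversize_item (round 4), shipped (round 1), hazmat_flag (round 2). stock_available never appears in any round.

stock_available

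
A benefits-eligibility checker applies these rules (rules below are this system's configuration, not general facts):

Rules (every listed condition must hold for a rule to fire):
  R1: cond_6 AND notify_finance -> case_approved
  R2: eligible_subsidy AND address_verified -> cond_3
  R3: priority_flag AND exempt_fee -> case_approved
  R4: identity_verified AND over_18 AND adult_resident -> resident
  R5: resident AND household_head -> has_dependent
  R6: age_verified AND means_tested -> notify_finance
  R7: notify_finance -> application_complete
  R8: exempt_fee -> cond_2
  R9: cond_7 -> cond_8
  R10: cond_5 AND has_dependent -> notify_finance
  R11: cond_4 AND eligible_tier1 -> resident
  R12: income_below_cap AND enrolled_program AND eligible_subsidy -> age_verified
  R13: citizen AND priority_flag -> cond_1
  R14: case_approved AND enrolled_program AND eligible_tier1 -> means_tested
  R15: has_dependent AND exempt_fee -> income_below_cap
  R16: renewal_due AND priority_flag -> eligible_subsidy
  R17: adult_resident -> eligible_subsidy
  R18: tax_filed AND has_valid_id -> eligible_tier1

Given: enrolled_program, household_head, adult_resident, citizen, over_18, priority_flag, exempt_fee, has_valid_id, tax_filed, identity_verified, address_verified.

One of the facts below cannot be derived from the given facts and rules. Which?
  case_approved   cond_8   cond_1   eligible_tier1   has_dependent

cond_8

Round 1 — R3, R4, R8, R13, R17, R18, derive case_approved, resident, cond_2, cond_1, eligible_subsidy, eligible_tier1.
Round 2 — R2, R5, R14, derive cond_3, has_dependent, means_tested.
Round 3 — R15, derive income_below_cap.
Round 4 — R12, derive age_verified.
Round 5 — R6, derive notify_finance.
Round 6 — R7, derive application_complete.
Derived: case_approved (round 1), cond_1 (round 1), has_dependent (round 2), eligible_tier1 (round 1). cond_8 never appears in any round.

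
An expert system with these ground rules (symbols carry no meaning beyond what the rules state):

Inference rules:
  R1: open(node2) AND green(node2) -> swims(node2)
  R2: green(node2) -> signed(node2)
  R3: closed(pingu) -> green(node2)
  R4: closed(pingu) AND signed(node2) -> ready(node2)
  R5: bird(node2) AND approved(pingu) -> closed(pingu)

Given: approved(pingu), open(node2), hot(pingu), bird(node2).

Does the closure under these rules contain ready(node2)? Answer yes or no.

Round 1: R5 [bird(node2) AND approved(pingu) -> closed(pingu)]. Adds closed(pingu).
Round 2: R3 [closed(pingu) -> green(node2)]. Adds green(node2).
Round 3: R1 [open(node2) AND green(node2) -> swims(node2)]; R2 [green(node2) -> signed(node2)]. Adds swims(node2), signed(node2).
Round 4: R4 [closed(pingu) AND signed(node2) -> ready(node2)]. Adds ready(node2).
ready(node2) appears in round 4, so it is derivable.

yes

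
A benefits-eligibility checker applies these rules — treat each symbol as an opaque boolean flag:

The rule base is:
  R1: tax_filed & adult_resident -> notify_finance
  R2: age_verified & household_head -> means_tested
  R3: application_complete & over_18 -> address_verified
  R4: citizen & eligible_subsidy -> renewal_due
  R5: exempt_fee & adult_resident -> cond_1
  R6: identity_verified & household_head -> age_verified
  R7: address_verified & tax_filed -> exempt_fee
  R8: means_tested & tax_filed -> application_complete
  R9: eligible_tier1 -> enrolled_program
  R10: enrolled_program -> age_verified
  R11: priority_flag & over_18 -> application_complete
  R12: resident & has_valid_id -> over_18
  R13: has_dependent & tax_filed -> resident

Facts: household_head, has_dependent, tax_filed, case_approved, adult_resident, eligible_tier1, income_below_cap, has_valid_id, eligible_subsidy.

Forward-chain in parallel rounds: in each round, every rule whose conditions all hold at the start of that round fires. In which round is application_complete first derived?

4

Round 1 fires R1, R9, R13, giving notify_finance, enrolled_program, resident.
Round 2 fires R10, R12, giving age_verified, over_18.
Round 3 fires R2, giving means_tested.
Round 4 fires R8, giving application_complete.
application_complete first appears in round 4.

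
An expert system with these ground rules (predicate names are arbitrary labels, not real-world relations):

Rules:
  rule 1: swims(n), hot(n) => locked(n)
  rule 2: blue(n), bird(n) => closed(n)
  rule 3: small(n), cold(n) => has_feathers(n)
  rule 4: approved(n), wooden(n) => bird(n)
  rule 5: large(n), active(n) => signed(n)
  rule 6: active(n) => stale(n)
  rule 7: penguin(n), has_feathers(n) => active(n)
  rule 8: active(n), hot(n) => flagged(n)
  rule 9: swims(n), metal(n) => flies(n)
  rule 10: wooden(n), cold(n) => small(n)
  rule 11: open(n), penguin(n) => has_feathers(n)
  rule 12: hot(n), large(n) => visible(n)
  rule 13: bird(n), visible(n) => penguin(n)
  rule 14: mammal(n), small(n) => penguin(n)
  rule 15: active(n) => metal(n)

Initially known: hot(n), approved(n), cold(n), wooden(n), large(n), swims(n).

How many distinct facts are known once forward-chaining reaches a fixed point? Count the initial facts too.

Round 1: rule 1 [swims(n), hot(n) => locked(n)]; rule 4 [approved(n), wooden(n) => bird(n)]; rule 10 [wooden(n), cold(n) => small(n)]; rule 12 [hot(n), large(n) => visible(n)]. Adds locked(n), bird(n), small(n), visible(n).
Round 2: rule 3 [small(n), cold(n) => has_feathers(n)]; rule 13 [bird(n), visible(n) => penguin(n)]. Adds has_feathers(n), penguin(n).
Round 3: rule 7 [penguin(n), has_feathers(n) => active(n)]. Adds active(n).
Round 4: rule 5 [large(n), active(n) => signed(n)]; rule 6 [active(n) => stale(n)]; rule 8 [active(n), hot(n) => flagged(n)]; rule 15 [active(n) => metal(n)]. Adds signed(n), stale(n), flagged(n), metal(n).
Round 5: rule 9 [swims(n), metal(n) => flies(n)]. Adds flies(n).
Closure: {active(n), approved(n), bird(n), cold(n), flagged(n), flies(n), has_feathers(n), hot(n), large(n), locked(n), metal(n), penguin(n), signed(n), small(n), stale(n), swims(n), visible(n), wooden(n)} — 18 facts.

18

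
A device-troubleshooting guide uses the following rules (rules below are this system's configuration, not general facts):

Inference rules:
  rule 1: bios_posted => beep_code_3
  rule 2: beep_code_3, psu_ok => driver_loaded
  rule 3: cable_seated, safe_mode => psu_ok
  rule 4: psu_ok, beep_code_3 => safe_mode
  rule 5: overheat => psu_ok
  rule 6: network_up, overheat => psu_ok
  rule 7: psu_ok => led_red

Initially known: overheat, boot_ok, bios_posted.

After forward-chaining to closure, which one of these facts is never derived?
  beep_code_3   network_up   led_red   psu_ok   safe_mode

Round 1 — rule 1, rule 5, derive beep_code_3, psu_ok.
Round 2 — rule 2, rule 4, rule 7, derive driver_loaded, safe_mode, led_red.
Derived: psu_ok (round 1), safe_mode (round 2), beep_code_3 (round 1), led_red (round 2). network_up never appears in any round.

network_up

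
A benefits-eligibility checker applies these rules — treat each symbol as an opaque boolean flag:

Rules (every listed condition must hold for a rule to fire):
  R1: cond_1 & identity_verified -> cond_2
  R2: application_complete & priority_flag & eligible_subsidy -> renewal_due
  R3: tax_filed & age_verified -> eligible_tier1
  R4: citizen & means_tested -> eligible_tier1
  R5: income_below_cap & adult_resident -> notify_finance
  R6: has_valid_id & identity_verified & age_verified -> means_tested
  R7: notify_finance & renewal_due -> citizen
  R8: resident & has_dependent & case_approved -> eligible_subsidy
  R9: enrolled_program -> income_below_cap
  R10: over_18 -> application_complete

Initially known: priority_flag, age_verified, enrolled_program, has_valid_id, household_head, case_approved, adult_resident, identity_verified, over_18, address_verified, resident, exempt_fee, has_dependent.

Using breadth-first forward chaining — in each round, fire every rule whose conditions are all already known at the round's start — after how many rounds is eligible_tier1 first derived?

Round 1 fires R6, R8, R9, R10, giving means_tested, eligible_subsidy, income_below_cap, application_complete.
Round 2 fires R2, R5, giving renewal_due, notify_finance.
Round 3 fires R7, giving citizen.
Round 4 fires R4, giving eligible_tier1.
eligible_tier1 first appears in round 4.

4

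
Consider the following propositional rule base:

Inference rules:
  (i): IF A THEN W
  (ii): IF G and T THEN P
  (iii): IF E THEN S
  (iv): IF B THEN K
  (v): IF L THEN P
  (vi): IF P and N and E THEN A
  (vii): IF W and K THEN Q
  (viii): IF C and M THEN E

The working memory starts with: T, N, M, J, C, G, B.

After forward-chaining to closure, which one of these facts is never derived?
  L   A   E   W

[1] (ii) [IF G and T THEN P]; (iv) [IF B THEN K]; (viii) [IF C and M THEN E]. ⇒ new: P, K, E.
[2] (iii) [IF E THEN S]; (vi) [IF P and N and E THEN A]. ⇒ new: S, A.
[3] (i) [IF A THEN W]. ⇒ new: W.
[4] (vii) [IF W and K THEN Q]. ⇒ new: Q.
Derived: E (round 1), A (round 2), W (round 3). L never appears in any round.

L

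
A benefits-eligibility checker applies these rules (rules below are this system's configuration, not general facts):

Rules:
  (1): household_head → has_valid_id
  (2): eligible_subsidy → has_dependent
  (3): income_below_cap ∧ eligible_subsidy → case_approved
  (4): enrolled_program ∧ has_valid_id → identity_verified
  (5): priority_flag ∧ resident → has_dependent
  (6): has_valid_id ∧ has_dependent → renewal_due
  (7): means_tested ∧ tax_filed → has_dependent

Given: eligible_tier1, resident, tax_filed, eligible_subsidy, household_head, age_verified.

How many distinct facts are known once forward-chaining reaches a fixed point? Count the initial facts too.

9

[1] (1) [household_head → has_valid_id]; (2) [eligible_subsidy → has_dependent]. ⇒ new: has_valid_id, has_dependent.
[2] (6) [has_valid_id ∧ has_dependent → renewal_due]. ⇒ new: renewal_due.
Closure: {age_verified, eligible_subsidy, eligible_tier1, has_dependent, has_valid_id, household_head, renewal_due, resident, tax_filed} — 9 facts.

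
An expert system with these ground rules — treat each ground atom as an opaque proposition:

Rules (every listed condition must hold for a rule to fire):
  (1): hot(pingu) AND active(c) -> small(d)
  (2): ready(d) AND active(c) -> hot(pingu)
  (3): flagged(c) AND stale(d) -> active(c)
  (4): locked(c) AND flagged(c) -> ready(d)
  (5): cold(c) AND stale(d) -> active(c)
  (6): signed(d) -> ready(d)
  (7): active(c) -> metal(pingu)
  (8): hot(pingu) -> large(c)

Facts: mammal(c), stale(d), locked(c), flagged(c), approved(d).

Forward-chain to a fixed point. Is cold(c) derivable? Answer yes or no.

no

Round 1 fires (3), (4), giving active(c), ready(d).
Round 2 fires (2), (7), giving hot(pingu), metal(pingu).
Round 3 fires (1), (8), giving small(d), large(c).
Fixed point reached. No rule has cold(c) as a consequent, and it is not given.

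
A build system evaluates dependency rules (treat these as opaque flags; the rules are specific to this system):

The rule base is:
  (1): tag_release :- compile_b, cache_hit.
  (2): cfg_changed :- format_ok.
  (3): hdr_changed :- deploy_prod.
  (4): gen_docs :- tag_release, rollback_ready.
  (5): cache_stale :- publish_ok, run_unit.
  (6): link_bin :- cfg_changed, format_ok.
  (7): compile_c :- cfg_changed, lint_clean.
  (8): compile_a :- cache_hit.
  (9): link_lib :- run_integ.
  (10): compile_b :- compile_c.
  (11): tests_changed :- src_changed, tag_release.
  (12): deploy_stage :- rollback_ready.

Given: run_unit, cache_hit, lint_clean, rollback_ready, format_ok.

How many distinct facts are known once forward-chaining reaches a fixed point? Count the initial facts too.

Round 1: (2) [cfg_changed :- format_ok.]; (8) [compile_a :- cache_hit.]; (12) [deploy_stage :- rollback_ready.]. Adds cfg_changed, compile_a, deploy_stage.
Round 2: (6) [link_bin :- cfg_changed, format_ok.]; (7) [compile_c :- cfg_changed, lint_clean.]. Adds link_bin, compile_c.
Round 3: (10) [compile_b :- compile_c.]. Adds compile_b.
Round 4: (1) [tag_release :- compile_b, cache_hit.]. Adds tag_release.
Round 5: (4) [gen_docs :- tag_release, rollback_ready.]. Adds gen_docs.
Closure: {cache_hit, cfg_changed, compile_a, compile_b, compile_c, deploy_stage, format_ok, gen_docs, link_bin, lint_clean, rollback_ready, run_unit, tag_release} — 13 facts.

13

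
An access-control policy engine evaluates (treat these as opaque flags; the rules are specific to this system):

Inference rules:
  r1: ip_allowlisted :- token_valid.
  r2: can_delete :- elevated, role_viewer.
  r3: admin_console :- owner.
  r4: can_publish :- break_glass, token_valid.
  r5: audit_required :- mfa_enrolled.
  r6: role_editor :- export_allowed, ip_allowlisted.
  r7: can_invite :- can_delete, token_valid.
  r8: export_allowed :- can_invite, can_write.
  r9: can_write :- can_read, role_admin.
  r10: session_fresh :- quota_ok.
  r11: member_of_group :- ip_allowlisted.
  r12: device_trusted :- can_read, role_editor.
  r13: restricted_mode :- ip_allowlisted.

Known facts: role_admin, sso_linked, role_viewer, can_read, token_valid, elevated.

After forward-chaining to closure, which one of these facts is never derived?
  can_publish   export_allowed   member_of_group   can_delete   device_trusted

Round 1 — r1, r2, r9, derive ip_allowlisted, can_delete, can_write.
Round 2 — r7, r11, r13, derive can_invite, member_of_group, restricted_mode.
Round 3 — r8, derive export_allowed.
Round 4 — r6, derive role_editor.
Round 5 — r12, derive device_trusted.
Derived: can_delete (round 1), member_of_group (round 2), device_trusted (round 5), export_allowed (round 3). can_publish never appears in any round.

can_publish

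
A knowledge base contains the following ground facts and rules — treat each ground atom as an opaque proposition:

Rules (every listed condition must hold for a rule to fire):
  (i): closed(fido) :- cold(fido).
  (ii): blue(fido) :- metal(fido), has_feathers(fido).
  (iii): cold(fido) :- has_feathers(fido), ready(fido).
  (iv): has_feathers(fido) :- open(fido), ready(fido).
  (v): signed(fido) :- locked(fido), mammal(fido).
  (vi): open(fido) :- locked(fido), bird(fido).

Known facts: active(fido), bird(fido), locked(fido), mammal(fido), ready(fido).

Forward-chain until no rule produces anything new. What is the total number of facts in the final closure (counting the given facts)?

10

Round 1 — (v), (vi), derive signed(fido), open(fido).
Round 2 — (iv), derive has_feathers(fido).
Round 3 — (iii), derive cold(fido).
Round 4 — (i), derive closed(fido).
Closure: {active(fido), bird(fido), closed(fido), cold(fido), has_feathers(fido), locked(fido), mammal(fido), open(fido), ready(fido), signed(fido)} — 10 facts.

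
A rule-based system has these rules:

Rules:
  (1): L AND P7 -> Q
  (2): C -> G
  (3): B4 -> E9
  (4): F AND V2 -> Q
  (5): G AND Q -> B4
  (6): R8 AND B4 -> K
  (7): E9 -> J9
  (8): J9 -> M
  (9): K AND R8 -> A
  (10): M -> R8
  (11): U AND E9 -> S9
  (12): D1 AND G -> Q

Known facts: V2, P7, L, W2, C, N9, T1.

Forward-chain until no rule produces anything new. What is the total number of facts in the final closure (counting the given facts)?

16

Round 1 — (1), (2), derive Q, G.
Round 2 — (5), derive B4.
Round 3 — (3), derive E9.
Round 4 — (7), derive J9.
Round 5 — (8), derive M.
Round 6 — (10), derive R8.
Round 7 — (6), derive K.
Round 8 — (9), derive A.
Closure: {A, B4, C, E9, G, J9, K, L, M, N9, P7, Q, R8, T1, V2, W2} — 16 facts.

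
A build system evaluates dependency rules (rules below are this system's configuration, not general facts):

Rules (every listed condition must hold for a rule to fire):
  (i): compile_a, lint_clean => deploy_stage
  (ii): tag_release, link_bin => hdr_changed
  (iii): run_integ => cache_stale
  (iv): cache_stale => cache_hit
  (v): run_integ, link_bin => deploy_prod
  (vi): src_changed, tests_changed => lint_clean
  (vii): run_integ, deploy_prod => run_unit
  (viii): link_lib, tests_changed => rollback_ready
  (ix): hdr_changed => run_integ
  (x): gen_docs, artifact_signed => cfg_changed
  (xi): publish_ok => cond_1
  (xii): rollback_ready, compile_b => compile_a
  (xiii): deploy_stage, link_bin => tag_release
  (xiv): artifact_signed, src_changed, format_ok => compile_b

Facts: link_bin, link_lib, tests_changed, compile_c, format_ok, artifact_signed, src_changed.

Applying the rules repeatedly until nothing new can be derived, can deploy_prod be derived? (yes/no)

yes

Round 1 — (vi), (viii), (xiv), derive lint_clean, rollback_ready, compile_b.
Round 2 — (xii), derive compile_a.
Round 3 — (i), derive deploy_stage.
Round 4 — (xiii), derive tag_release.
Round 5 — (ii), derive hdr_changed.
Round 6 — (ix), derive run_integ.
Round 7 — (iii), (v), derive cache_stale, deploy_prod.
Round 8 — (iv), (vii), derive cache_hit, run_unit.
deploy_prod appears in round 7, so it is derivable.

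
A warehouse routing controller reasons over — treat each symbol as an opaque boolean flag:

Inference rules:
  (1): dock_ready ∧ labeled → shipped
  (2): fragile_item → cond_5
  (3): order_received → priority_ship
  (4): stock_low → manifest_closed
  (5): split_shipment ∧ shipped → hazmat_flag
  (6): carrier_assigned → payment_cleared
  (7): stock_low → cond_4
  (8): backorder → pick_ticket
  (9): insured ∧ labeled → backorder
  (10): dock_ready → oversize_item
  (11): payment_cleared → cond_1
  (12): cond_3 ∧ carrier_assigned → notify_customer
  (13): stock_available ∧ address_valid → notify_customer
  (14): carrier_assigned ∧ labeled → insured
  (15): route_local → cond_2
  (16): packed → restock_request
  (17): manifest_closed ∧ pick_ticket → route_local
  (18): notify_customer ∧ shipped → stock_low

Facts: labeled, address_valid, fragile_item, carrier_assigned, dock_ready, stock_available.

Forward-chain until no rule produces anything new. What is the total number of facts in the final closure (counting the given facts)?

Round 1: (1) [dock_ready ∧ labeled → shipped]; (2) [fragile_item → cond_5]; (6) [carrier_assigned → payment_cleared]; (10) [dock_ready → oversize_item]; (13) [stock_available ∧ address_valid → notify_customer]; (14) [carrier_assigned ∧ labeled → insured]. New: shipped, cond_5, payment_cleared, oversize_item, notify_customer, insured.
Round 2: (9) [insured ∧ labeled → backorder]; (11) [payment_cleared → cond_1]; (18) [notify_customer ∧ shipped → stock_low]. New: backorder, cond_1, stock_low.
Round 3: (4) [stock_low → manifest_closed]; (7) [stock_low → cond_4]; (8) [backorder → pick_ticket]. New: manifest_closed, cond_4, pick_ticket.
Round 4: (17) [manifest_closed ∧ pick_ticket → route_local]. New: route_local.
Round 5: (15) [route_local → cond_2]. New: cond_2.
Closure: {address_valid, backorder, carrier_assigned, cond_1, cond_2, cond_4, cond_5, dock_ready, fragile_item, insured, labeled, manifest_closed, notify_customer, oversize_item, payment_cleared, pick_ticket, route_local, shipped, stock_available, stock_low} — 20 facts.

20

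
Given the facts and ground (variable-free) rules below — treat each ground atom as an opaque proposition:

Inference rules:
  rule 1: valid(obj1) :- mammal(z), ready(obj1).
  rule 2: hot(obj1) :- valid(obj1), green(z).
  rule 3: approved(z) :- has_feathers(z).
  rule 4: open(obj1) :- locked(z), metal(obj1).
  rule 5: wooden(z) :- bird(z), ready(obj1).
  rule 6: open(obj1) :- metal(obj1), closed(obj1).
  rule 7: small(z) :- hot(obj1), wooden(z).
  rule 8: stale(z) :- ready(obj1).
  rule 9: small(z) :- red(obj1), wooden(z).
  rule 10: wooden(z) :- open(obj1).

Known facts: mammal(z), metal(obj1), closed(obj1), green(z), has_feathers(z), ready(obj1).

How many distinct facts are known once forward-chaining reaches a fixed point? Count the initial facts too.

[1] rule 1 [valid(obj1) :- mammal(z), ready(obj1).]; rule 3 [approved(z) :- has_feathers(z).]; rule 6 [open(obj1) :- metal(obj1), closed(obj1).]; rule 8 [stale(z) :- ready(obj1).]. ⇒ new: valid(obj1), approved(z), open(obj1), stale(z).
[2] rule 2 [hot(obj1) :- valid(obj1), green(z).]; rule 10 [wooden(z) :- open(obj1).]. ⇒ new: hot(obj1), wooden(z).
[3] rule 7 [small(z) :- hot(obj1), wooden(z).]. ⇒ new: small(z).
Closure: {approved(z), closed(obj1), green(z), has_feathers(z), hot(obj1), mammal(z), metal(obj1), open(obj1), ready(obj1), small(z), stale(z), valid(obj1), wooden(z)} — 13 facts.

13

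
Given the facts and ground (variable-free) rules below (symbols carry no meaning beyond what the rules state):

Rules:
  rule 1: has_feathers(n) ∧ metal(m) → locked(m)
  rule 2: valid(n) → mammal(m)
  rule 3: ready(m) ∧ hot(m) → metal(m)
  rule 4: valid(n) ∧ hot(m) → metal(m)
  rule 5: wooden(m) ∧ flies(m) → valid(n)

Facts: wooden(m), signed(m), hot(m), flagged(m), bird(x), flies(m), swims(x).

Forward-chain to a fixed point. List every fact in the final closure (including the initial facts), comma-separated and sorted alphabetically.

bird(x), flagged(m), flies(m), hot(m), mammal(m), metal(m), signed(m), swims(x), valid(n), wooden(m)

Round 1 fires rule 5, giving valid(n).
Round 2 fires rule 2, rule 4, giving mammal(m), metal(m).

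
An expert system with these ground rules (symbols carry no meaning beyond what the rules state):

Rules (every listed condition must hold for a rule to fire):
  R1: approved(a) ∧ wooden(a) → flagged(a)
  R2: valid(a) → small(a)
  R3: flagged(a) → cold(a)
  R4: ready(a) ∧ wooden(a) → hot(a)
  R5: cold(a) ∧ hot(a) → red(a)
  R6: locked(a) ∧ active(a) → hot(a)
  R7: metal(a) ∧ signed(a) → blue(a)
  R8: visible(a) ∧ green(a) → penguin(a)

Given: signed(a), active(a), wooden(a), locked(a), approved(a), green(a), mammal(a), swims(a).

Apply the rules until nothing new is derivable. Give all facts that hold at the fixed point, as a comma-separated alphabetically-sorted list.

active(a), approved(a), cold(a), flagged(a), green(a), hot(a), locked(a), mammal(a), red(a), signed(a), swims(a), wooden(a)

[1] R1 [approved(a) ∧ wooden(a) → flagged(a)]; R6 [locked(a) ∧ active(a) → hot(a)]. ⇒ new: flagged(a), hot(a).
[2] R3 [flagged(a) → cold(a)]. ⇒ new: cold(a).
[3] R5 [cold(a) ∧ hot(a) → red(a)]. ⇒ new: red(a).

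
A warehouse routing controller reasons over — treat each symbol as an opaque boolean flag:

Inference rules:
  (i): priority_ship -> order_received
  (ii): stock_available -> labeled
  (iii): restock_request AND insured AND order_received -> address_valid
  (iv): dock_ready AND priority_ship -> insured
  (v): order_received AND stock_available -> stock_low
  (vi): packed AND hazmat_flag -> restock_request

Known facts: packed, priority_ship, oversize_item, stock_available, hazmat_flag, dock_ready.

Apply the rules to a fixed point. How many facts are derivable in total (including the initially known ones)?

Round 1: (i) [priority_ship -> order_received]; (ii) [stock_available -> labeled]; (iv) [dock_ready AND priority_ship -> insured]; (vi) [packed AND hazmat_flag -> restock_request]. Adds order_received, labeled, insured, restock_request.
Round 2: (iii) [restock_request AND insured AND order_received -> address_valid]; (v) [order_received AND stock_available -> stock_low]. Adds address_valid, stock_low.
Closure: {address_valid, dock_ready, hazmat_flag, insured, labeled, order_received, oversize_item, packed, priority_ship, restock_request, stock_available, stock_low} — 12 facts.

12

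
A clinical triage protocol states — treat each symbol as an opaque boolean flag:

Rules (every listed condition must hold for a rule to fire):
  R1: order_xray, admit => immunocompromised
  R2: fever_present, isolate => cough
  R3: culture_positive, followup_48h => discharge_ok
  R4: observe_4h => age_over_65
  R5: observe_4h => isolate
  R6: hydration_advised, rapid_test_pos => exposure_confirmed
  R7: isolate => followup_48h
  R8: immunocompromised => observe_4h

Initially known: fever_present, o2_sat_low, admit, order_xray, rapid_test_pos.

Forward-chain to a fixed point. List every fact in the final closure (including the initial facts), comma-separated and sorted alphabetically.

Round 1: R1 [order_xray, admit => immunocompromised]. Adds immunocompromised.
Round 2: R8 [immunocompromised => observe_4h]. Adds observe_4h.
Round 3: R4 [observe_4h => age_over_65]; R5 [observe_4h => isolate]. Adds age_over_65, isolate.
Round 4: R2 [fever_present, isolate => cough]; R7 [isolate => followup_48h]. Adds cough, followup_48h.

admit, age_over_65, cough, fever_present, followup_48h, immunocompromised, isolate, o2_sat_low, observe_4h, order_xray, rapid_test_pos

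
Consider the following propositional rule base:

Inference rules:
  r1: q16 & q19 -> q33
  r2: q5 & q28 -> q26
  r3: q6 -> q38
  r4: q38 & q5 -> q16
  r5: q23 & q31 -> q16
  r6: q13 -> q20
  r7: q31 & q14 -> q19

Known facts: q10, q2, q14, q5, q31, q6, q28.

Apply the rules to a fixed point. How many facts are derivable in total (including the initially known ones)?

Round 1 fires r2, r3, r7, giving q26, q38, q19.
Round 2 fires r4, giving q16.
Round 3 fires r1, giving q33.
Closure: {q10, q14, q16, q19, q2, q26, q28, q31, q33, q38, q5, q6} — 12 facts.

12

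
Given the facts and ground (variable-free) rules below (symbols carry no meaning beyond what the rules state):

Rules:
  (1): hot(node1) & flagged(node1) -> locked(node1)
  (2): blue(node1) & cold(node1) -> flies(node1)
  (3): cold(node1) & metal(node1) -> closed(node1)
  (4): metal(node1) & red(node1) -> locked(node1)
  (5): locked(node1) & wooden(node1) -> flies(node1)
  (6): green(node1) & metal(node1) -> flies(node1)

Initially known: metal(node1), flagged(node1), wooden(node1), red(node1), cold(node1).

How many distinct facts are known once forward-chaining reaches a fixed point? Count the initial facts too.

8

[1] (3) [cold(node1) & metal(node1) -> closed(node1)]; (4) [metal(node1) & red(node1) -> locked(node1)]. ⇒ new: closed(node1), locked(node1).
[2] (5) [locked(node1) & wooden(node1) -> flies(node1)]. ⇒ new: flies(node1).
Closure: {closed(node1), cold(node1), flagged(node1), flies(node1), locked(node1), metal(node1), red(node1), wooden(node1)} — 8 facts.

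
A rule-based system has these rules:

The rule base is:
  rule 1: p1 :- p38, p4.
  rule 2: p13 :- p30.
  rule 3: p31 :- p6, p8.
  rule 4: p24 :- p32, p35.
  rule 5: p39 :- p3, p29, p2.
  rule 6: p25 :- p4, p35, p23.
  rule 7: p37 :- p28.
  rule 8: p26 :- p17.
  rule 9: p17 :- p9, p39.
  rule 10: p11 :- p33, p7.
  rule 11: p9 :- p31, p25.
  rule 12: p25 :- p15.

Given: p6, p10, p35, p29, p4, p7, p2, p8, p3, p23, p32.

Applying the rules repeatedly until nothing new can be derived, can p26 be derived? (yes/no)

Round 1 fires rule 3, rule 4, rule 5, rule 6, giving p31, p24, p39, p25.
Round 2 fires rule 11, giving p9.
Round 3 fires rule 9, giving p17.
Round 4 fires rule 8, giving p26.
p26 appears in round 4, so it is derivable.

yes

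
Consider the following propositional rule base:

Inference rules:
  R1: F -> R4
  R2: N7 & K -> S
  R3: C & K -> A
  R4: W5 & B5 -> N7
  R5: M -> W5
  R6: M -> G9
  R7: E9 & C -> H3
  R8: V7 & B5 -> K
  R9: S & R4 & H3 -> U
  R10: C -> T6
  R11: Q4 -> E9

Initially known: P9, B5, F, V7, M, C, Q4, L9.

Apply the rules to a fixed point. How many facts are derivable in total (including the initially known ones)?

Round 1: R1 [F -> R4]; R5 [M -> W5]; R6 [M -> G9]; R8 [V7 & B5 -> K]; R10 [C -> T6]; R11 [Q4 -> E9]. Adds R4, W5, G9, K, T6, E9.
Round 2: R3 [C & K -> A]; R4 [W5 & B5 -> N7]; R7 [E9 & C -> H3]. Adds A, N7, H3.
Round 3: R2 [N7 & K -> S]. Adds S.
Round 4: R9 [S & R4 & H3 -> U]. Adds U.
Closure: {A, B5, C, E9, F, G9, H3, K, L9, M, N7, P9, Q4, R4, S, T6, U, V7, W5} — 19 facts.

19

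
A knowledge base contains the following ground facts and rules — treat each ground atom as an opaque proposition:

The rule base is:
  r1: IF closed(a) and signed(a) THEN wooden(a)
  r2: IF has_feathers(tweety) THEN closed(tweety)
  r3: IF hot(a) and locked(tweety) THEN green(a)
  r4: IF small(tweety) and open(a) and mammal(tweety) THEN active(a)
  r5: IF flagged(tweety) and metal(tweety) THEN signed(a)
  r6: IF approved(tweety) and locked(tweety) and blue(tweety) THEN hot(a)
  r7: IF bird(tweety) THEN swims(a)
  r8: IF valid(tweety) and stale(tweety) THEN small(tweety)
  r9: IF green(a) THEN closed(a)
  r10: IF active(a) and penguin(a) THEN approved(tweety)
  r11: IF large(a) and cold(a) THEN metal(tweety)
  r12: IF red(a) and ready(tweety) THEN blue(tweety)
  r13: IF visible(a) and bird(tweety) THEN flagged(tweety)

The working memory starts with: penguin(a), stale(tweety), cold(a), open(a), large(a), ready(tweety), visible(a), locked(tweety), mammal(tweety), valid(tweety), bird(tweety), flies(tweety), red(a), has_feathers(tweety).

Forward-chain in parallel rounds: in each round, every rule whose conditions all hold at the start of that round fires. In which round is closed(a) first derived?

6

Round 1 — r2, r7, r8, r11, r12, r13, derive closed(tweety), swims(a), small(tweety), metal(tweety), blue(tweety), flagged(tweety).
Round 2 — r4, r5, derive active(a), signed(a).
Round 3 — r10, derive approved(tweety).
Round 4 — r6, derive hot(a).
Round 5 — r3, derive green(a).
Round 6 — r9, derive closed(a).
closed(a) first appears in round 6.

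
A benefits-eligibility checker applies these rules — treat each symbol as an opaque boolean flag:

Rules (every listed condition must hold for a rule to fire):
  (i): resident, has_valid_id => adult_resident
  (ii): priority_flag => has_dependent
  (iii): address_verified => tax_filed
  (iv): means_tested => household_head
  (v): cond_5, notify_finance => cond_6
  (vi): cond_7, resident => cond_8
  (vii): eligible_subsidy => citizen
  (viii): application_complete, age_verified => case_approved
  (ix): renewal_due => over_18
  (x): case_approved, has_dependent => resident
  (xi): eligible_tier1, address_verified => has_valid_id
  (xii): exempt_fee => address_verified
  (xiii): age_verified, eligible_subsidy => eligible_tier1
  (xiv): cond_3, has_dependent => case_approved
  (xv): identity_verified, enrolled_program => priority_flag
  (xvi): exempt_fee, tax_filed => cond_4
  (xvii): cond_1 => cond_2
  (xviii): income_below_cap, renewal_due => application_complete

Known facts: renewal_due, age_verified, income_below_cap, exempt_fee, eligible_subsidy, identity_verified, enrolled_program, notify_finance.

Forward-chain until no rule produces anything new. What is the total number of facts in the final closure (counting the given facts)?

Round 1: (vii) [eligible_subsidy => citizen]; (ix) [renewal_due => over_18]; (xii) [exempt_fee => address_verified]; (xiii) [age_verified, eligible_subsidy => eligible_tier1]; (xv) [identity_verified, enrolled_program => priority_flag]; (xviii) [income_below_cap, renewal_due => application_complete]. Adds citizen, over_18, address_verified, eligible_tier1, priority_flag, application_complete.
Round 2: (ii) [priority_flag => has_dependent]; (iii) [address_verified => tax_filed]; (viii) [application_complete, age_verified => case_approved]; (xi) [eligible_tier1, address_verified => has_valid_id]. Adds has_dependent, tax_filed, case_approved, has_valid_id.
Round 3: (x) [case_approved, has_dependent => resident]; (xvi) [exempt_fee, tax_filed => cond_4]. Adds resident, cond_4.
Round 4: (i) [resident, has_valid_id => adult_resident]. Adds adult_resident.
Closure: {address_verified, adult_resident, age_verified, application_complete, case_approved, citizen, cond_4, eligible_subsidy, eligible_tier1, enrolled_program, exempt_fee, has_dependent, has_valid_id, identity_verified, income_below_cap, notify_finance, over_18, priority_flag, renewal_due, resident, tax_filed} — 21 facts.

21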